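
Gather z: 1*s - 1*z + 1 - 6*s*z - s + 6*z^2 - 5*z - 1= 6*z^2 + z*(-6*s - 6)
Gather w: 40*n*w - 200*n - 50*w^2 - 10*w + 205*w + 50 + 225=-200*n - 50*w^2 + w*(40*n + 195) + 275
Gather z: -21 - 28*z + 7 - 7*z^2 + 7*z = -7*z^2 - 21*z - 14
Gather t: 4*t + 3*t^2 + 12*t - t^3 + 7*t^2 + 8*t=-t^3 + 10*t^2 + 24*t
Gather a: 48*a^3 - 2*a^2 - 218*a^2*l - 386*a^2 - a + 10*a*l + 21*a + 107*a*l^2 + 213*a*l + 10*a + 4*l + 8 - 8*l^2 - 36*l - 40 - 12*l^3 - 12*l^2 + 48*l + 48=48*a^3 + a^2*(-218*l - 388) + a*(107*l^2 + 223*l + 30) - 12*l^3 - 20*l^2 + 16*l + 16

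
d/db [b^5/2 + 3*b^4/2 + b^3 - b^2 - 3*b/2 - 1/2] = 5*b^4/2 + 6*b^3 + 3*b^2 - 2*b - 3/2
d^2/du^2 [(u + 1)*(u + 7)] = 2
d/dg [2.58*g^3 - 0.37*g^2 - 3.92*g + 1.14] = 7.74*g^2 - 0.74*g - 3.92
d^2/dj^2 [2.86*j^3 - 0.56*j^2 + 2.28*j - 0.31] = 17.16*j - 1.12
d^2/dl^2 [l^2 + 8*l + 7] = 2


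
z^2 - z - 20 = (z - 5)*(z + 4)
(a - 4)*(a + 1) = a^2 - 3*a - 4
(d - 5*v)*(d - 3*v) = d^2 - 8*d*v + 15*v^2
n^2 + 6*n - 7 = (n - 1)*(n + 7)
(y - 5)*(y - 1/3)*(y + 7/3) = y^3 - 3*y^2 - 97*y/9 + 35/9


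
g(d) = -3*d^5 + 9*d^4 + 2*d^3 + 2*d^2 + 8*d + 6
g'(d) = -15*d^4 + 36*d^3 + 6*d^2 + 4*d + 8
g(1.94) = 88.69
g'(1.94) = 88.72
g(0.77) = 16.61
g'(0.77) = 25.80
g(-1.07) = 13.28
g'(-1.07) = -53.17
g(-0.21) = 4.41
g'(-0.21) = 7.06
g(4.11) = -738.68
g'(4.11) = -1655.00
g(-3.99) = 5193.72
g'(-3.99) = -6000.95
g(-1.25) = 26.35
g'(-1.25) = -94.56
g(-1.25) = 26.35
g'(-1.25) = -94.56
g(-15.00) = 2727336.00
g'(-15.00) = -879577.00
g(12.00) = -556026.00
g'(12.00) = -247912.00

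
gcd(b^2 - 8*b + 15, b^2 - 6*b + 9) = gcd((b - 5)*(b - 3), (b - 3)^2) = b - 3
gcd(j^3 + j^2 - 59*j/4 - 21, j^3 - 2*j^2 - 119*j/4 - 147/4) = j^2 + 5*j + 21/4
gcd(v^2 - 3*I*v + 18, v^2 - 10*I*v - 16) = 1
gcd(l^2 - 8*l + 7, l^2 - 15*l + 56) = l - 7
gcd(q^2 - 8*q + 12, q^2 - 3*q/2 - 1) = q - 2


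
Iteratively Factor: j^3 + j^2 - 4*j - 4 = (j + 1)*(j^2 - 4) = (j - 2)*(j + 1)*(j + 2)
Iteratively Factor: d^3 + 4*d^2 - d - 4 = (d + 4)*(d^2 - 1) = (d + 1)*(d + 4)*(d - 1)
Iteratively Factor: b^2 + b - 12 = (b - 3)*(b + 4)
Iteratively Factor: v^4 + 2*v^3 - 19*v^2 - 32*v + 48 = (v - 1)*(v^3 + 3*v^2 - 16*v - 48) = (v - 4)*(v - 1)*(v^2 + 7*v + 12) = (v - 4)*(v - 1)*(v + 3)*(v + 4)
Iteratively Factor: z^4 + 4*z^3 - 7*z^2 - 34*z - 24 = (z + 2)*(z^3 + 2*z^2 - 11*z - 12) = (z - 3)*(z + 2)*(z^2 + 5*z + 4) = (z - 3)*(z + 2)*(z + 4)*(z + 1)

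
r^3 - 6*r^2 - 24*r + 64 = (r - 8)*(r - 2)*(r + 4)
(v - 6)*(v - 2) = v^2 - 8*v + 12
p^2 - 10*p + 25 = (p - 5)^2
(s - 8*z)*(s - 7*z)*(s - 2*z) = s^3 - 17*s^2*z + 86*s*z^2 - 112*z^3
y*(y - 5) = y^2 - 5*y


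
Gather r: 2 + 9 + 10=21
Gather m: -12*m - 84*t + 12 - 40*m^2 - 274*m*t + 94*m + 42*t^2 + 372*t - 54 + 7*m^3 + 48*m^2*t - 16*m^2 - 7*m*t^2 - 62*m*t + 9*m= 7*m^3 + m^2*(48*t - 56) + m*(-7*t^2 - 336*t + 91) + 42*t^2 + 288*t - 42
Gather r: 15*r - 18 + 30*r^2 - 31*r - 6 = 30*r^2 - 16*r - 24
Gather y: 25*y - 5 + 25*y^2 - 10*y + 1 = 25*y^2 + 15*y - 4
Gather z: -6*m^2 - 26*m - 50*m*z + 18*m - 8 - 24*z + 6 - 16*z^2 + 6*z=-6*m^2 - 8*m - 16*z^2 + z*(-50*m - 18) - 2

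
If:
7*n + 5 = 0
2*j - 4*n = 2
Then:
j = -3/7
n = -5/7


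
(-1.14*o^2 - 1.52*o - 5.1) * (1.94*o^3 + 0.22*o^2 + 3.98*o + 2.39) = -2.2116*o^5 - 3.1996*o^4 - 14.7656*o^3 - 9.8962*o^2 - 23.9308*o - 12.189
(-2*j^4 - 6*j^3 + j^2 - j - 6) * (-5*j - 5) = 10*j^5 + 40*j^4 + 25*j^3 + 35*j + 30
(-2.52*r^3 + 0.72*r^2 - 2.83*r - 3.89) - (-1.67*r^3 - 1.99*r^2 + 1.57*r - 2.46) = -0.85*r^3 + 2.71*r^2 - 4.4*r - 1.43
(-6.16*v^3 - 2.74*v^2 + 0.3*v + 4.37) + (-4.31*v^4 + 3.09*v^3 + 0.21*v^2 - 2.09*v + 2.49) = -4.31*v^4 - 3.07*v^3 - 2.53*v^2 - 1.79*v + 6.86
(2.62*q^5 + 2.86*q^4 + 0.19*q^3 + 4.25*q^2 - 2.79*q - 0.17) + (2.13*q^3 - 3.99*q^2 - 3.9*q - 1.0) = 2.62*q^5 + 2.86*q^4 + 2.32*q^3 + 0.26*q^2 - 6.69*q - 1.17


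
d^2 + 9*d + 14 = (d + 2)*(d + 7)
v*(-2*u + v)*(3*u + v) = -6*u^2*v + u*v^2 + v^3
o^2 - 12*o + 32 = (o - 8)*(o - 4)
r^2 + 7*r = r*(r + 7)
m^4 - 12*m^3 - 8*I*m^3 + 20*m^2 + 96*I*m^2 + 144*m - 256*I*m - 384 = (m - 8)*(m - 4)*(m - 6*I)*(m - 2*I)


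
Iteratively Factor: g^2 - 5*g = (g)*(g - 5)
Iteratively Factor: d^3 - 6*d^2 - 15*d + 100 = (d + 4)*(d^2 - 10*d + 25) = (d - 5)*(d + 4)*(d - 5)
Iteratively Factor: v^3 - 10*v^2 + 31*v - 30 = (v - 2)*(v^2 - 8*v + 15) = (v - 5)*(v - 2)*(v - 3)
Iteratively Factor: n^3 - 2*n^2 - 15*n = (n)*(n^2 - 2*n - 15) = n*(n - 5)*(n + 3)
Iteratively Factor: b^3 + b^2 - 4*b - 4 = (b - 2)*(b^2 + 3*b + 2) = (b - 2)*(b + 2)*(b + 1)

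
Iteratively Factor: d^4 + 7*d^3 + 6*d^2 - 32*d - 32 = (d - 2)*(d^3 + 9*d^2 + 24*d + 16) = (d - 2)*(d + 4)*(d^2 + 5*d + 4) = (d - 2)*(d + 1)*(d + 4)*(d + 4)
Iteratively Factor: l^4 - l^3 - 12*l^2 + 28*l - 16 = (l - 1)*(l^3 - 12*l + 16) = (l - 1)*(l + 4)*(l^2 - 4*l + 4) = (l - 2)*(l - 1)*(l + 4)*(l - 2)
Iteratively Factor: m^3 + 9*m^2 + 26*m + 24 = (m + 2)*(m^2 + 7*m + 12) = (m + 2)*(m + 4)*(m + 3)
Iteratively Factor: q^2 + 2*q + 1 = (q + 1)*(q + 1)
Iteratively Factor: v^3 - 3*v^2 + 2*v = (v - 1)*(v^2 - 2*v) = (v - 2)*(v - 1)*(v)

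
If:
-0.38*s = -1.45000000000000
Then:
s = 3.82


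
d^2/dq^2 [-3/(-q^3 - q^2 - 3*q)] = 6*(-q*(3*q + 1)*(q^2 + q + 3) + (3*q^2 + 2*q + 3)^2)/(q^3*(q^2 + q + 3)^3)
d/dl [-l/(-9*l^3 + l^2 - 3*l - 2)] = (9*l^3 - l^2 - l*(27*l^2 - 2*l + 3) + 3*l + 2)/(9*l^3 - l^2 + 3*l + 2)^2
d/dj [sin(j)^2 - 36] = sin(2*j)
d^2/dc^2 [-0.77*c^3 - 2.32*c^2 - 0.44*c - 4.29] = -4.62*c - 4.64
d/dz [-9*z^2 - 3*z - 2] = -18*z - 3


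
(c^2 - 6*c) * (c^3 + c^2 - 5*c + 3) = c^5 - 5*c^4 - 11*c^3 + 33*c^2 - 18*c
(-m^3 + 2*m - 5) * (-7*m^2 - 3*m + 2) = 7*m^5 + 3*m^4 - 16*m^3 + 29*m^2 + 19*m - 10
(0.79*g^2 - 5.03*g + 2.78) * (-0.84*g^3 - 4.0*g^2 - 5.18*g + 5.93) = -0.6636*g^5 + 1.0652*g^4 + 13.6926*g^3 + 19.6201*g^2 - 44.2283*g + 16.4854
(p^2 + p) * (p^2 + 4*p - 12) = p^4 + 5*p^3 - 8*p^2 - 12*p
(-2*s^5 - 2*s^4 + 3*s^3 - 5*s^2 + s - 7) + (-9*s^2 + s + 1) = -2*s^5 - 2*s^4 + 3*s^3 - 14*s^2 + 2*s - 6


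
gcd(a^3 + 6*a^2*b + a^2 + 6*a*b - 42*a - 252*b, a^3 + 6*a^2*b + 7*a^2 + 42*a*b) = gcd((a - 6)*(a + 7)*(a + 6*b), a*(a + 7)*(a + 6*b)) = a^2 + 6*a*b + 7*a + 42*b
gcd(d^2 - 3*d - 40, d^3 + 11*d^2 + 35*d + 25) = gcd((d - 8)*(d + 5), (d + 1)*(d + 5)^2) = d + 5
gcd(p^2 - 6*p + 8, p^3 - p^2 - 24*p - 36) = 1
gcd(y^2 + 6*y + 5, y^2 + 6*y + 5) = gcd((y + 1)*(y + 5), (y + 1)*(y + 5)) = y^2 + 6*y + 5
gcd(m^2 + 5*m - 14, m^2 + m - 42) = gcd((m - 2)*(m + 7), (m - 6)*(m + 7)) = m + 7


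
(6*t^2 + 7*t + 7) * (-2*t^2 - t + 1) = -12*t^4 - 20*t^3 - 15*t^2 + 7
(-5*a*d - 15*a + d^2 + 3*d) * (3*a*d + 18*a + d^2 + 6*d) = -15*a^2*d^2 - 135*a^2*d - 270*a^2 - 2*a*d^3 - 18*a*d^2 - 36*a*d + d^4 + 9*d^3 + 18*d^2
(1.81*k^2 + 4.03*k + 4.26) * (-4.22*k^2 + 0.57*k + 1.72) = -7.6382*k^4 - 15.9749*k^3 - 12.5669*k^2 + 9.3598*k + 7.3272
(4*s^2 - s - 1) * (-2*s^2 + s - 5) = -8*s^4 + 6*s^3 - 19*s^2 + 4*s + 5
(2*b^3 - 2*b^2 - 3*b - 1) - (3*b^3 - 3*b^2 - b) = -b^3 + b^2 - 2*b - 1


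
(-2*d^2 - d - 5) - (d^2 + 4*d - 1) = -3*d^2 - 5*d - 4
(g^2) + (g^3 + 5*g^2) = g^3 + 6*g^2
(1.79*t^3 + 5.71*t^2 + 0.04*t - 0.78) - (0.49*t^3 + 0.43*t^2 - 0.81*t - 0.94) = 1.3*t^3 + 5.28*t^2 + 0.85*t + 0.16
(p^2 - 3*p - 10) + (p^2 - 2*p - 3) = 2*p^2 - 5*p - 13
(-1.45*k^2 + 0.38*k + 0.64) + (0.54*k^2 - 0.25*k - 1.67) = -0.91*k^2 + 0.13*k - 1.03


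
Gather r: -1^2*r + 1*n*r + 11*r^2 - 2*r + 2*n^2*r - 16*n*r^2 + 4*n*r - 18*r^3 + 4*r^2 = -18*r^3 + r^2*(15 - 16*n) + r*(2*n^2 + 5*n - 3)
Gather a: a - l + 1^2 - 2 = a - l - 1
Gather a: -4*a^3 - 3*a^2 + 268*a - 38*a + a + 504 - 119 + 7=-4*a^3 - 3*a^2 + 231*a + 392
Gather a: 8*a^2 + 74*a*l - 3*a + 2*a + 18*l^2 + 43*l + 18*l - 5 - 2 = 8*a^2 + a*(74*l - 1) + 18*l^2 + 61*l - 7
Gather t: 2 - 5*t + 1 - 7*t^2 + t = -7*t^2 - 4*t + 3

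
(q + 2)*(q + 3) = q^2 + 5*q + 6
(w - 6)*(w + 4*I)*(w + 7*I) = w^3 - 6*w^2 + 11*I*w^2 - 28*w - 66*I*w + 168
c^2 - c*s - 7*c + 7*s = (c - 7)*(c - s)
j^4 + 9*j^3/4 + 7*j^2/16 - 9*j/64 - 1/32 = (j - 1/4)*(j + 1/4)^2*(j + 2)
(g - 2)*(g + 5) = g^2 + 3*g - 10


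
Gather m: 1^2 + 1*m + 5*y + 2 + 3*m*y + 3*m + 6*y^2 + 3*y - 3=m*(3*y + 4) + 6*y^2 + 8*y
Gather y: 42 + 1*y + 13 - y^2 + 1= -y^2 + y + 56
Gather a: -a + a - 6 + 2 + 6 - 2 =0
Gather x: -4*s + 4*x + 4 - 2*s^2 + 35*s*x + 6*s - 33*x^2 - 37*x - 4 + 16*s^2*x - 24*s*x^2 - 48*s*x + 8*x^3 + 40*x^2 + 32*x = -2*s^2 + 2*s + 8*x^3 + x^2*(7 - 24*s) + x*(16*s^2 - 13*s - 1)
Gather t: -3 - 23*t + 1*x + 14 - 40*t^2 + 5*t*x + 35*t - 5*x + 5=-40*t^2 + t*(5*x + 12) - 4*x + 16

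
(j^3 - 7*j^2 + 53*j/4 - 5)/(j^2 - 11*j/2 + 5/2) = (j^2 - 13*j/2 + 10)/(j - 5)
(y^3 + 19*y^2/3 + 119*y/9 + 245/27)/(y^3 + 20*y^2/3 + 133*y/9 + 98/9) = (y + 5/3)/(y + 2)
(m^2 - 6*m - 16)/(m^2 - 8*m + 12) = (m^2 - 6*m - 16)/(m^2 - 8*m + 12)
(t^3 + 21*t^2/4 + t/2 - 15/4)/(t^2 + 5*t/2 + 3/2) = (4*t^2 + 17*t - 15)/(2*(2*t + 3))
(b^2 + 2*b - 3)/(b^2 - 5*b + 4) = (b + 3)/(b - 4)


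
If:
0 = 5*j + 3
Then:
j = -3/5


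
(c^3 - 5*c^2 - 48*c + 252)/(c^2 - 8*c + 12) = (c^2 + c - 42)/(c - 2)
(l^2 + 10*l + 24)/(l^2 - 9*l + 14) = (l^2 + 10*l + 24)/(l^2 - 9*l + 14)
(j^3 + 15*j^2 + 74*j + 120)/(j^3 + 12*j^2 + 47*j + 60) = (j + 6)/(j + 3)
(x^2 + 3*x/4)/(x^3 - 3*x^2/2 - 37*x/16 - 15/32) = 8*x/(8*x^2 - 18*x - 5)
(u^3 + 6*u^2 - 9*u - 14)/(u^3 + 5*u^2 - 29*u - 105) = (u^2 - u - 2)/(u^2 - 2*u - 15)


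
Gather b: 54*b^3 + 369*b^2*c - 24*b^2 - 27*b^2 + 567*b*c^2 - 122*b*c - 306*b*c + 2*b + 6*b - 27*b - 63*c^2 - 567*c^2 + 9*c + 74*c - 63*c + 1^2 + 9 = 54*b^3 + b^2*(369*c - 51) + b*(567*c^2 - 428*c - 19) - 630*c^2 + 20*c + 10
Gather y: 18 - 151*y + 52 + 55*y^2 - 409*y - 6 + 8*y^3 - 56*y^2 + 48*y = 8*y^3 - y^2 - 512*y + 64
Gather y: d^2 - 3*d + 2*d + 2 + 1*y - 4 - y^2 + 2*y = d^2 - d - y^2 + 3*y - 2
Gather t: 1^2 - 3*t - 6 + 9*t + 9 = 6*t + 4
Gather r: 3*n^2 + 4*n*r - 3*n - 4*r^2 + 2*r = 3*n^2 - 3*n - 4*r^2 + r*(4*n + 2)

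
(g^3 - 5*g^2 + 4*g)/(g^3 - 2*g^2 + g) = (g - 4)/(g - 1)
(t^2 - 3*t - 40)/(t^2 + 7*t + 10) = (t - 8)/(t + 2)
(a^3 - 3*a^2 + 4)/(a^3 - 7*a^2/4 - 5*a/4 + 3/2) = 4*(a - 2)/(4*a - 3)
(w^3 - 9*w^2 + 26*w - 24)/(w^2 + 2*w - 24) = (w^2 - 5*w + 6)/(w + 6)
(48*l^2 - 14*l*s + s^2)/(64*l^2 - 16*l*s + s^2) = (-6*l + s)/(-8*l + s)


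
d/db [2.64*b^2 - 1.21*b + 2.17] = 5.28*b - 1.21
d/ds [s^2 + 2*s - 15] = 2*s + 2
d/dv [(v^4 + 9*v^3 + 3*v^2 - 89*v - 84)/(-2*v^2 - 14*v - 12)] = (-v^3 - 13*v^2 - 48*v - 27)/(v^2 + 12*v + 36)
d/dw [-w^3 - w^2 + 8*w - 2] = -3*w^2 - 2*w + 8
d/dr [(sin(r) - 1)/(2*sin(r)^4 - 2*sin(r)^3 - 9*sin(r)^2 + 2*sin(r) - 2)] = 3*(-2*sin(r)^3 + 4*sin(r)^2 + sin(r) - 6)*sin(r)*cos(r)/(2*sin(r)^4 - 2*sin(r)^3 - 9*sin(r)^2 + 2*sin(r) - 2)^2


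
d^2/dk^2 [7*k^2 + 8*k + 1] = 14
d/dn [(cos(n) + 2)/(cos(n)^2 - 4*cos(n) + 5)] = (cos(n)^2 + 4*cos(n) - 13)*sin(n)/(cos(n)^2 - 4*cos(n) + 5)^2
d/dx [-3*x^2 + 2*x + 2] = 2 - 6*x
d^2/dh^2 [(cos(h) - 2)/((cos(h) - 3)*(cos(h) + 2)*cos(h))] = (50*(1 - cos(h)^2)^2/cos(h)^3 - 30*sin(h)^6/cos(h)^3 - 4*cos(h)^4 - 9*cos(h)^3 - 41*cos(h)^2 - 72*tan(h)^2 + 10 + 142/cos(h) - 164/cos(h)^3)/((cos(h) - 3)^3*(cos(h) + 2)^3)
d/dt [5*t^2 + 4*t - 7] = 10*t + 4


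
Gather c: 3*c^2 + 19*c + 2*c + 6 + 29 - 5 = 3*c^2 + 21*c + 30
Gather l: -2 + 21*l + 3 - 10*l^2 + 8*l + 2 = -10*l^2 + 29*l + 3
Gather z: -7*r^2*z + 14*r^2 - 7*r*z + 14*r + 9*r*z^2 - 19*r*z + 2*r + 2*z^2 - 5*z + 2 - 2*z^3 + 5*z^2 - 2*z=14*r^2 + 16*r - 2*z^3 + z^2*(9*r + 7) + z*(-7*r^2 - 26*r - 7) + 2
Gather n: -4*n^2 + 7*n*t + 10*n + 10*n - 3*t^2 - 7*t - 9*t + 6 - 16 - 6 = -4*n^2 + n*(7*t + 20) - 3*t^2 - 16*t - 16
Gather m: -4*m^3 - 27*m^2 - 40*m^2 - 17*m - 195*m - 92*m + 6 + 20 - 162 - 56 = -4*m^3 - 67*m^2 - 304*m - 192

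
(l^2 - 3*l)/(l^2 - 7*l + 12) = l/(l - 4)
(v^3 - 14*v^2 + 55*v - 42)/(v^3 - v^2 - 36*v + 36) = (v - 7)/(v + 6)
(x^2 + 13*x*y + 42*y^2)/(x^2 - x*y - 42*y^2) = (x + 7*y)/(x - 7*y)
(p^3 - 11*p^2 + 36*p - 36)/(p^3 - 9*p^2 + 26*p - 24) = (p - 6)/(p - 4)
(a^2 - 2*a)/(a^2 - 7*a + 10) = a/(a - 5)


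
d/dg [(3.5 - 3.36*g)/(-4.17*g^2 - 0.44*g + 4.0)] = (-14.0112*g^2 + 29.19*g - 11.9)/(17.3889*g^4 + 3.6696*g^3 - 33.1664*g^2 - 3.52*g + 16.0)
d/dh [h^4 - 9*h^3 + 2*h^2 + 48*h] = 4*h^3 - 27*h^2 + 4*h + 48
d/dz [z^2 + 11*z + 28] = 2*z + 11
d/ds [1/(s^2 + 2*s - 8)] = 2*(-s - 1)/(s^2 + 2*s - 8)^2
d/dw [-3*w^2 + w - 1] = 1 - 6*w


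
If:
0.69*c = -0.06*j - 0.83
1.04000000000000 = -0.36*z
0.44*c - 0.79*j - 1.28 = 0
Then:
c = -1.01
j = -2.18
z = -2.89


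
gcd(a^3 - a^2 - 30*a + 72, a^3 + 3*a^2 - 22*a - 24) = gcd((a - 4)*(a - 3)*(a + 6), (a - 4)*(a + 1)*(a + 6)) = a^2 + 2*a - 24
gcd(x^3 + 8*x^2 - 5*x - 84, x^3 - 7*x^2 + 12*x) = x - 3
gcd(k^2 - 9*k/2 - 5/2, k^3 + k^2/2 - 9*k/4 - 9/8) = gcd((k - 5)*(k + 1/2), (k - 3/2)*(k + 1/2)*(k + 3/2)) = k + 1/2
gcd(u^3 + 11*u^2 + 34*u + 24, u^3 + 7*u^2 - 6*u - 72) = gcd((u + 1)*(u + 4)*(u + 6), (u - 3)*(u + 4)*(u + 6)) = u^2 + 10*u + 24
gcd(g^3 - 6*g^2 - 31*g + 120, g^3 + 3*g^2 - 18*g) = g - 3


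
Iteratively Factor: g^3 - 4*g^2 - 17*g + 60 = (g - 5)*(g^2 + g - 12) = (g - 5)*(g + 4)*(g - 3)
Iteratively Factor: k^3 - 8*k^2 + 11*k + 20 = (k - 4)*(k^2 - 4*k - 5) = (k - 4)*(k + 1)*(k - 5)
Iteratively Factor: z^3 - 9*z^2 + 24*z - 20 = (z - 5)*(z^2 - 4*z + 4) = (z - 5)*(z - 2)*(z - 2)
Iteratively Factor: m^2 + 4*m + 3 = (m + 1)*(m + 3)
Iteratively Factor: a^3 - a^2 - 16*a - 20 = (a + 2)*(a^2 - 3*a - 10) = (a - 5)*(a + 2)*(a + 2)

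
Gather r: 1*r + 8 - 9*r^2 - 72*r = -9*r^2 - 71*r + 8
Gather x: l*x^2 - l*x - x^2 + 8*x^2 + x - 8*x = x^2*(l + 7) + x*(-l - 7)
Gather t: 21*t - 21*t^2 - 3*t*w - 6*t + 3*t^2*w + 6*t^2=t^2*(3*w - 15) + t*(15 - 3*w)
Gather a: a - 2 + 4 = a + 2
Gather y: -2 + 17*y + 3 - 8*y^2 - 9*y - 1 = -8*y^2 + 8*y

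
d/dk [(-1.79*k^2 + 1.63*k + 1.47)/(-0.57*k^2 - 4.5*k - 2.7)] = (8.9841*k^2 + 11.3418*k + 2.214)/(0.3249*k^4 + 5.13*k^3 + 23.328*k^2 + 24.3*k + 7.29)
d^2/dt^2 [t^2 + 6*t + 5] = 2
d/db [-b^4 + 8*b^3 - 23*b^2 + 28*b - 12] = -4*b^3 + 24*b^2 - 46*b + 28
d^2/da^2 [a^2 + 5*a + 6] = 2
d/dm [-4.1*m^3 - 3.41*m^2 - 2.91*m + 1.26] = -12.3*m^2 - 6.82*m - 2.91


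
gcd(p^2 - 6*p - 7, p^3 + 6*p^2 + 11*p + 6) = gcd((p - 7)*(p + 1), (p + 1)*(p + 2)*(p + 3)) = p + 1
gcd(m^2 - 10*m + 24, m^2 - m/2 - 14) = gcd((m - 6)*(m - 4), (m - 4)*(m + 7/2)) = m - 4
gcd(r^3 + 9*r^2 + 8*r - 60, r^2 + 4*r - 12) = r^2 + 4*r - 12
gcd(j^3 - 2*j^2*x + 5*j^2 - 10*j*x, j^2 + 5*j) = j^2 + 5*j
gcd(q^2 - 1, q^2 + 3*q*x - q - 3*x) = q - 1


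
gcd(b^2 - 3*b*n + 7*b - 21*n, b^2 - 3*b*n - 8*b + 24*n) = b - 3*n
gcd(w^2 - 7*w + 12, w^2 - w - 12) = w - 4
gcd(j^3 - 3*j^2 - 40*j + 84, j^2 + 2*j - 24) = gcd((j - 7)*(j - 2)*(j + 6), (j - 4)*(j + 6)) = j + 6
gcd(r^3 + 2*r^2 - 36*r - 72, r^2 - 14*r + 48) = r - 6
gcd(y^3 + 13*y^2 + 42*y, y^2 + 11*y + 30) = y + 6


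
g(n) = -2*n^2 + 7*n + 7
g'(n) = 7 - 4*n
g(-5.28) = -85.72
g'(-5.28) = 28.12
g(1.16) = 12.43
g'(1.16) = 2.36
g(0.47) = 9.85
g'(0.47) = 5.12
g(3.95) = 3.44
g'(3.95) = -8.80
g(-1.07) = -2.78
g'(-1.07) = 11.28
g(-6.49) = -122.67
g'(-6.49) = 32.96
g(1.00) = 12.00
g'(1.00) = 3.00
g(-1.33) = -5.85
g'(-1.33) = 12.32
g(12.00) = -197.00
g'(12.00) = -41.00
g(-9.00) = -218.00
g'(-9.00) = 43.00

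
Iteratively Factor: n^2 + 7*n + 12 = (n + 4)*(n + 3)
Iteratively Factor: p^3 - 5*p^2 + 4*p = (p)*(p^2 - 5*p + 4) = p*(p - 4)*(p - 1)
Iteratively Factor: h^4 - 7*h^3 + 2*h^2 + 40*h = (h + 2)*(h^3 - 9*h^2 + 20*h) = (h - 4)*(h + 2)*(h^2 - 5*h) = h*(h - 4)*(h + 2)*(h - 5)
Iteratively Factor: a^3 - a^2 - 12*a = (a - 4)*(a^2 + 3*a) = (a - 4)*(a + 3)*(a)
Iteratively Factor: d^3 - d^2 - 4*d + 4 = (d + 2)*(d^2 - 3*d + 2) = (d - 2)*(d + 2)*(d - 1)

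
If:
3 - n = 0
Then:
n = 3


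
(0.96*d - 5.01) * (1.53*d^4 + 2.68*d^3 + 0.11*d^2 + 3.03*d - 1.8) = 1.4688*d^5 - 5.0925*d^4 - 13.3212*d^3 + 2.3577*d^2 - 16.9083*d + 9.018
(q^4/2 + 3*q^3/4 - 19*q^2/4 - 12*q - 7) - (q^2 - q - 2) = q^4/2 + 3*q^3/4 - 23*q^2/4 - 11*q - 5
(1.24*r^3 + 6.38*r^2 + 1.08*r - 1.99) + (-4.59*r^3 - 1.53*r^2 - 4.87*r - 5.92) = -3.35*r^3 + 4.85*r^2 - 3.79*r - 7.91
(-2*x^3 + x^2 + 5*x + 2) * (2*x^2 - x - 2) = -4*x^5 + 4*x^4 + 13*x^3 - 3*x^2 - 12*x - 4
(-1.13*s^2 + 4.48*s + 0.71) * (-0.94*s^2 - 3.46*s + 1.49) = 1.0622*s^4 - 0.3014*s^3 - 17.8519*s^2 + 4.2186*s + 1.0579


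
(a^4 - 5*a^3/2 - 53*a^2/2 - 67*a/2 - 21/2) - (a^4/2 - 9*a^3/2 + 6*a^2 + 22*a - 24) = a^4/2 + 2*a^3 - 65*a^2/2 - 111*a/2 + 27/2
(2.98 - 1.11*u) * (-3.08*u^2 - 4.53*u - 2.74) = 3.4188*u^3 - 4.1501*u^2 - 10.458*u - 8.1652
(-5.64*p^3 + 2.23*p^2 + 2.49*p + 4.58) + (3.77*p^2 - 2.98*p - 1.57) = -5.64*p^3 + 6.0*p^2 - 0.49*p + 3.01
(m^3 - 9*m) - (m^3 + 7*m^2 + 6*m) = -7*m^2 - 15*m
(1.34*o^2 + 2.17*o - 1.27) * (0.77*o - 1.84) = 1.0318*o^3 - 0.7947*o^2 - 4.9707*o + 2.3368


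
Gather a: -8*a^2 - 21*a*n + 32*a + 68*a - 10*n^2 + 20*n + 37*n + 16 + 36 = -8*a^2 + a*(100 - 21*n) - 10*n^2 + 57*n + 52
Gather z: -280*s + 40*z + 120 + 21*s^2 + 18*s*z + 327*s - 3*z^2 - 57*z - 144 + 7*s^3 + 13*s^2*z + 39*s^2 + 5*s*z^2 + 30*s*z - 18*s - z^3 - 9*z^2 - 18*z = 7*s^3 + 60*s^2 + 29*s - z^3 + z^2*(5*s - 12) + z*(13*s^2 + 48*s - 35) - 24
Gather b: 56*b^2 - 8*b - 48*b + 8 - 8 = 56*b^2 - 56*b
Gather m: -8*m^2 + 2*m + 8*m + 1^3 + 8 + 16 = -8*m^2 + 10*m + 25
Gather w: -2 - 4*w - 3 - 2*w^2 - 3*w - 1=-2*w^2 - 7*w - 6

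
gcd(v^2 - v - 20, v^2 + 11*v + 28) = v + 4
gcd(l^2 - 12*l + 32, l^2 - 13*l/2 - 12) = l - 8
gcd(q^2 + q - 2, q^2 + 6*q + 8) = q + 2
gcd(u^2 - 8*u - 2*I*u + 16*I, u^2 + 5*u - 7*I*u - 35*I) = 1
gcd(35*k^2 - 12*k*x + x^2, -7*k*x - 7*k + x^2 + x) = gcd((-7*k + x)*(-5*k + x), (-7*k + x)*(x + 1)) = -7*k + x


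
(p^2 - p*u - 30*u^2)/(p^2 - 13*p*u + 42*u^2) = (p + 5*u)/(p - 7*u)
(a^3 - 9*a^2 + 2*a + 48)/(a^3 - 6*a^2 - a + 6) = (a^3 - 9*a^2 + 2*a + 48)/(a^3 - 6*a^2 - a + 6)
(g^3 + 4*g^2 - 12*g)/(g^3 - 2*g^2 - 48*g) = (g - 2)/(g - 8)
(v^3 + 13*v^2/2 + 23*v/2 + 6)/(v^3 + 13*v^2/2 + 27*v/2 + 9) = (v^2 + 5*v + 4)/(v^2 + 5*v + 6)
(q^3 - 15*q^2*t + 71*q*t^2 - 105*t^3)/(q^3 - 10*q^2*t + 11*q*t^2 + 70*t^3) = (q - 3*t)/(q + 2*t)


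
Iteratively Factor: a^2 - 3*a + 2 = (a - 2)*(a - 1)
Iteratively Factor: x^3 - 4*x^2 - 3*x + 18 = (x - 3)*(x^2 - x - 6) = (x - 3)*(x + 2)*(x - 3)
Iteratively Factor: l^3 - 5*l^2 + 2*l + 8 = (l - 4)*(l^2 - l - 2) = (l - 4)*(l - 2)*(l + 1)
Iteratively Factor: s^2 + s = (s + 1)*(s)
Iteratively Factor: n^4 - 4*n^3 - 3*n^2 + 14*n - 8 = (n - 1)*(n^3 - 3*n^2 - 6*n + 8) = (n - 1)*(n + 2)*(n^2 - 5*n + 4) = (n - 4)*(n - 1)*(n + 2)*(n - 1)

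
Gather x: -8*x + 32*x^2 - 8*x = 32*x^2 - 16*x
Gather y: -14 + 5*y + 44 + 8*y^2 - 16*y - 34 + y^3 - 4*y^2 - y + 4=y^3 + 4*y^2 - 12*y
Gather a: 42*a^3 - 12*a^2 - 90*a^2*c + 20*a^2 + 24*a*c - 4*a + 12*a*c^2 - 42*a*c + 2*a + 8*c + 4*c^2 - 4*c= 42*a^3 + a^2*(8 - 90*c) + a*(12*c^2 - 18*c - 2) + 4*c^2 + 4*c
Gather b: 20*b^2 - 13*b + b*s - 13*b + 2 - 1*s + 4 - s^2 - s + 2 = 20*b^2 + b*(s - 26) - s^2 - 2*s + 8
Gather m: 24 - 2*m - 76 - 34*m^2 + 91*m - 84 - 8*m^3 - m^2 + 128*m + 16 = -8*m^3 - 35*m^2 + 217*m - 120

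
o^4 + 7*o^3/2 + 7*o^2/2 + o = o*(o + 1/2)*(o + 1)*(o + 2)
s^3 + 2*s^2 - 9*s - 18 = (s - 3)*(s + 2)*(s + 3)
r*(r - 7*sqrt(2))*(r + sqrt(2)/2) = r^3 - 13*sqrt(2)*r^2/2 - 7*r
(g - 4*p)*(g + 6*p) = g^2 + 2*g*p - 24*p^2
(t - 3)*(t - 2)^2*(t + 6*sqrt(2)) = t^4 - 7*t^3 + 6*sqrt(2)*t^3 - 42*sqrt(2)*t^2 + 16*t^2 - 12*t + 96*sqrt(2)*t - 72*sqrt(2)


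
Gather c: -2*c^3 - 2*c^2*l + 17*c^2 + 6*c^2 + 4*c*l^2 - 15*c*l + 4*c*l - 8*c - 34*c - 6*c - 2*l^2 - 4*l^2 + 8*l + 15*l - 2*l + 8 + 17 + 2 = -2*c^3 + c^2*(23 - 2*l) + c*(4*l^2 - 11*l - 48) - 6*l^2 + 21*l + 27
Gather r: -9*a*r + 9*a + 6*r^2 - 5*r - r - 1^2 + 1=9*a + 6*r^2 + r*(-9*a - 6)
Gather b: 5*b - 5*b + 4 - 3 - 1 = 0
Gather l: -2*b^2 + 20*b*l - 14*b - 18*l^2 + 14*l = -2*b^2 - 14*b - 18*l^2 + l*(20*b + 14)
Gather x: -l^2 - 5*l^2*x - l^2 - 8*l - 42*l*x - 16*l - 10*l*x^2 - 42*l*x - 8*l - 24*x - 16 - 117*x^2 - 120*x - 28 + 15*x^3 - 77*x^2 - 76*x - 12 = -2*l^2 - 32*l + 15*x^3 + x^2*(-10*l - 194) + x*(-5*l^2 - 84*l - 220) - 56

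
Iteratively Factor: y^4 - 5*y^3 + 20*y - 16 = (y - 2)*(y^3 - 3*y^2 - 6*y + 8) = (y - 2)*(y - 1)*(y^2 - 2*y - 8) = (y - 2)*(y - 1)*(y + 2)*(y - 4)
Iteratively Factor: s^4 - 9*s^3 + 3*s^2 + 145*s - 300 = (s - 3)*(s^3 - 6*s^2 - 15*s + 100) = (s - 5)*(s - 3)*(s^2 - s - 20) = (s - 5)^2*(s - 3)*(s + 4)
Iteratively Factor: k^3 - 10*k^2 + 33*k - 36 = (k - 3)*(k^2 - 7*k + 12) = (k - 4)*(k - 3)*(k - 3)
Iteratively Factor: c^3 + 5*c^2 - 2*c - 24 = (c + 3)*(c^2 + 2*c - 8) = (c - 2)*(c + 3)*(c + 4)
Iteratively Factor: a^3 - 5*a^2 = (a)*(a^2 - 5*a) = a*(a - 5)*(a)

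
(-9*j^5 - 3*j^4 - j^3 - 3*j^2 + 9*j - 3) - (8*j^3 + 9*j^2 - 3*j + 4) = -9*j^5 - 3*j^4 - 9*j^3 - 12*j^2 + 12*j - 7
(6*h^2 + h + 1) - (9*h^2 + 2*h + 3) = -3*h^2 - h - 2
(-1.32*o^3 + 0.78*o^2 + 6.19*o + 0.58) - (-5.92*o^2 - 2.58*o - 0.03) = -1.32*o^3 + 6.7*o^2 + 8.77*o + 0.61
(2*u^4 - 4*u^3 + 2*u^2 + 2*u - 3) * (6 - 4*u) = -8*u^5 + 28*u^4 - 32*u^3 + 4*u^2 + 24*u - 18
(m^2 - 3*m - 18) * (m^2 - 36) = m^4 - 3*m^3 - 54*m^2 + 108*m + 648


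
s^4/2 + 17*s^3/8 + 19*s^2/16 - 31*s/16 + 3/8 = (s/2 + 1)*(s - 1/2)*(s - 1/4)*(s + 3)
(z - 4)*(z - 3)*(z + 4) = z^3 - 3*z^2 - 16*z + 48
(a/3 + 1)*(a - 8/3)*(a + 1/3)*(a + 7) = a^4/3 + 23*a^3/9 - 29*a^2/27 - 521*a/27 - 56/9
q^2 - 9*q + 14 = (q - 7)*(q - 2)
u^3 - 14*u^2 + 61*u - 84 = (u - 7)*(u - 4)*(u - 3)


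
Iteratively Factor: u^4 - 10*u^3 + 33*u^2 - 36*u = (u - 3)*(u^3 - 7*u^2 + 12*u) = u*(u - 3)*(u^2 - 7*u + 12) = u*(u - 4)*(u - 3)*(u - 3)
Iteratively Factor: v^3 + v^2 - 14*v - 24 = (v + 2)*(v^2 - v - 12) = (v + 2)*(v + 3)*(v - 4)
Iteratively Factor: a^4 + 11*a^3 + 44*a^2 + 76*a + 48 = (a + 4)*(a^3 + 7*a^2 + 16*a + 12) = (a + 2)*(a + 4)*(a^2 + 5*a + 6) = (a + 2)^2*(a + 4)*(a + 3)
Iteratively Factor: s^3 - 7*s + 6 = (s - 2)*(s^2 + 2*s - 3) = (s - 2)*(s + 3)*(s - 1)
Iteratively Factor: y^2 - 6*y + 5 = (y - 5)*(y - 1)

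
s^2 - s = s*(s - 1)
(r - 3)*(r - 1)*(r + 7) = r^3 + 3*r^2 - 25*r + 21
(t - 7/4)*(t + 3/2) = t^2 - t/4 - 21/8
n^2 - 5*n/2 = n*(n - 5/2)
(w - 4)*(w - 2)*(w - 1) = w^3 - 7*w^2 + 14*w - 8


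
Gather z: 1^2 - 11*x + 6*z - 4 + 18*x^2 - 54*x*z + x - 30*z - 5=18*x^2 - 10*x + z*(-54*x - 24) - 8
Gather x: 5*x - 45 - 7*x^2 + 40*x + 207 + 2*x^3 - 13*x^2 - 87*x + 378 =2*x^3 - 20*x^2 - 42*x + 540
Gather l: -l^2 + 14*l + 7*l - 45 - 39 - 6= -l^2 + 21*l - 90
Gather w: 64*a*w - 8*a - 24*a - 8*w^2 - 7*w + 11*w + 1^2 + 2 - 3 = -32*a - 8*w^2 + w*(64*a + 4)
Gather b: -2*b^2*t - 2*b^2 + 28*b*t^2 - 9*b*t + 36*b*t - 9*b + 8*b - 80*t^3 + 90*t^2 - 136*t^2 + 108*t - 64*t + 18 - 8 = b^2*(-2*t - 2) + b*(28*t^2 + 27*t - 1) - 80*t^3 - 46*t^2 + 44*t + 10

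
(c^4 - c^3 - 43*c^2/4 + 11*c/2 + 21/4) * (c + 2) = c^5 + c^4 - 51*c^3/4 - 16*c^2 + 65*c/4 + 21/2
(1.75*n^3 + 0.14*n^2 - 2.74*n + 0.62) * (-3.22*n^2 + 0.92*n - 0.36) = -5.635*n^5 + 1.1592*n^4 + 8.3216*n^3 - 4.5676*n^2 + 1.5568*n - 0.2232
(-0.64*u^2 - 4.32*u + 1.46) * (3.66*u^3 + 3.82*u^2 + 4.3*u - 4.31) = -2.3424*u^5 - 18.256*u^4 - 13.9108*u^3 - 10.2404*u^2 + 24.8972*u - 6.2926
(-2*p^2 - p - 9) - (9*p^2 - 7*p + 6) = -11*p^2 + 6*p - 15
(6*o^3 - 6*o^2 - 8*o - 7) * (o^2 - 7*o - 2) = 6*o^5 - 48*o^4 + 22*o^3 + 61*o^2 + 65*o + 14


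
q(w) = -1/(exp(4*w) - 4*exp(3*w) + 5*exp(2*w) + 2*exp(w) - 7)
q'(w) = -(-4*exp(4*w) + 12*exp(3*w) - 10*exp(2*w) - 2*exp(w))/(exp(4*w) - 4*exp(3*w) + 5*exp(2*w) + 2*exp(w) - 7)^2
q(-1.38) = 0.16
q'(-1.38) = 0.02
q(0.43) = 0.95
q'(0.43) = 4.89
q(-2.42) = 0.15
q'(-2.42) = 0.01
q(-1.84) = 0.15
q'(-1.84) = 0.01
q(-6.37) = 0.14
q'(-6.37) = 0.00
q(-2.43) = 0.15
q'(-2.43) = 0.01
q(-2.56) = 0.15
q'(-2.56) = 0.00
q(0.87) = -0.23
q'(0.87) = 1.52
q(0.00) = 0.33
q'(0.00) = 0.44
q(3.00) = 0.00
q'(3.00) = 0.00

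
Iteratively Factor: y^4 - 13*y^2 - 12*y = (y - 4)*(y^3 + 4*y^2 + 3*y) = (y - 4)*(y + 1)*(y^2 + 3*y) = (y - 4)*(y + 1)*(y + 3)*(y)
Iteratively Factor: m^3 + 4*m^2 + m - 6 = (m + 2)*(m^2 + 2*m - 3) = (m + 2)*(m + 3)*(m - 1)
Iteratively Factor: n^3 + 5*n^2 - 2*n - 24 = (n - 2)*(n^2 + 7*n + 12) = (n - 2)*(n + 4)*(n + 3)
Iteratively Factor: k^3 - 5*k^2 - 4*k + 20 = (k - 5)*(k^2 - 4) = (k - 5)*(k - 2)*(k + 2)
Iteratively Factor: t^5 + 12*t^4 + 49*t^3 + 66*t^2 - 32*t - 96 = (t + 2)*(t^4 + 10*t^3 + 29*t^2 + 8*t - 48) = (t + 2)*(t + 3)*(t^3 + 7*t^2 + 8*t - 16) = (t + 2)*(t + 3)*(t + 4)*(t^2 + 3*t - 4) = (t + 2)*(t + 3)*(t + 4)^2*(t - 1)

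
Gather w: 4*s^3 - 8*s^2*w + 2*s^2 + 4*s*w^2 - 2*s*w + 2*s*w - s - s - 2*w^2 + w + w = 4*s^3 + 2*s^2 - 2*s + w^2*(4*s - 2) + w*(2 - 8*s^2)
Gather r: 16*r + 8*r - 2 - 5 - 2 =24*r - 9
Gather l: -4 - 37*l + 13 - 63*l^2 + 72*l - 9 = -63*l^2 + 35*l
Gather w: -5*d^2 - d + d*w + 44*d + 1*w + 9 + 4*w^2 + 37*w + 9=-5*d^2 + 43*d + 4*w^2 + w*(d + 38) + 18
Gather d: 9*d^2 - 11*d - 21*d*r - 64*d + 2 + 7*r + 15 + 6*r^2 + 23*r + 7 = 9*d^2 + d*(-21*r - 75) + 6*r^2 + 30*r + 24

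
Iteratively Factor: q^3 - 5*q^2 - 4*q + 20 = (q - 5)*(q^2 - 4) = (q - 5)*(q + 2)*(q - 2)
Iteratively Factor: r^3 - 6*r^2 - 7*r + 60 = (r + 3)*(r^2 - 9*r + 20) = (r - 5)*(r + 3)*(r - 4)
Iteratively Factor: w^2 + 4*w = (w)*(w + 4)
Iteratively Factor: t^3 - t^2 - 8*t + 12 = (t + 3)*(t^2 - 4*t + 4) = (t - 2)*(t + 3)*(t - 2)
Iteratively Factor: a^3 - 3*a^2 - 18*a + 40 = (a + 4)*(a^2 - 7*a + 10) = (a - 5)*(a + 4)*(a - 2)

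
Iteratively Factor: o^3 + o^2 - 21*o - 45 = (o + 3)*(o^2 - 2*o - 15) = (o - 5)*(o + 3)*(o + 3)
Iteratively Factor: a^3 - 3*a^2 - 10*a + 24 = (a - 4)*(a^2 + a - 6) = (a - 4)*(a + 3)*(a - 2)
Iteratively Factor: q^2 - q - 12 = (q + 3)*(q - 4)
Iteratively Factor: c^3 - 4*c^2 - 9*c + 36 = (c + 3)*(c^2 - 7*c + 12) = (c - 4)*(c + 3)*(c - 3)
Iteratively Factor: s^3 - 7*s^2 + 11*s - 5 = (s - 1)*(s^2 - 6*s + 5) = (s - 5)*(s - 1)*(s - 1)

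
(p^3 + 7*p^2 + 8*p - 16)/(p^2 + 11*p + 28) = (p^2 + 3*p - 4)/(p + 7)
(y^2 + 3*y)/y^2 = (y + 3)/y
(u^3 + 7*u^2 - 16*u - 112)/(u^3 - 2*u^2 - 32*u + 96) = (u^2 + 11*u + 28)/(u^2 + 2*u - 24)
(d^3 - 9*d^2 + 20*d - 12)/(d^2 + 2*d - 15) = (d^3 - 9*d^2 + 20*d - 12)/(d^2 + 2*d - 15)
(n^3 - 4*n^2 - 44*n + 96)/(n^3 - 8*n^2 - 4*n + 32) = (n + 6)/(n + 2)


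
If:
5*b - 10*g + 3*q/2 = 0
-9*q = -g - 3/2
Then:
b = 177*q/10 - 3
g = 9*q - 3/2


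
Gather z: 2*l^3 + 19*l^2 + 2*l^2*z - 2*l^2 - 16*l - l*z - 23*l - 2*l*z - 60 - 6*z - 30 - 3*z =2*l^3 + 17*l^2 - 39*l + z*(2*l^2 - 3*l - 9) - 90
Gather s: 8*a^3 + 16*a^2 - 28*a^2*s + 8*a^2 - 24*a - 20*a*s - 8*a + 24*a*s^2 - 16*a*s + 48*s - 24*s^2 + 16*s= 8*a^3 + 24*a^2 - 32*a + s^2*(24*a - 24) + s*(-28*a^2 - 36*a + 64)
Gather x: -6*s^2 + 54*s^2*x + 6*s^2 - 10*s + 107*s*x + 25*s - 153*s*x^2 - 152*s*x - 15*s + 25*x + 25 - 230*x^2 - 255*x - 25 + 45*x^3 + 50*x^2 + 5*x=45*x^3 + x^2*(-153*s - 180) + x*(54*s^2 - 45*s - 225)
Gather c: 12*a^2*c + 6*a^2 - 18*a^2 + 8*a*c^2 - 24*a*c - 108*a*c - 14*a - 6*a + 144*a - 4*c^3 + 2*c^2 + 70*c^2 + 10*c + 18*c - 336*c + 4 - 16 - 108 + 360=-12*a^2 + 124*a - 4*c^3 + c^2*(8*a + 72) + c*(12*a^2 - 132*a - 308) + 240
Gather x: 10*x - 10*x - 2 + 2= 0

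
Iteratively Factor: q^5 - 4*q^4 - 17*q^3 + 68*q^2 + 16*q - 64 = (q - 1)*(q^4 - 3*q^3 - 20*q^2 + 48*q + 64) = (q - 4)*(q - 1)*(q^3 + q^2 - 16*q - 16) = (q - 4)*(q - 1)*(q + 1)*(q^2 - 16) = (q - 4)*(q - 1)*(q + 1)*(q + 4)*(q - 4)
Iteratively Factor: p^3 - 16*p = (p - 4)*(p^2 + 4*p) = p*(p - 4)*(p + 4)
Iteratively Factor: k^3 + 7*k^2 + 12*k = (k + 3)*(k^2 + 4*k) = k*(k + 3)*(k + 4)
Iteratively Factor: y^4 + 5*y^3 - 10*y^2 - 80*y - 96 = (y + 4)*(y^3 + y^2 - 14*y - 24) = (y - 4)*(y + 4)*(y^2 + 5*y + 6) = (y - 4)*(y + 3)*(y + 4)*(y + 2)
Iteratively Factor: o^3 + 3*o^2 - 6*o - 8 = (o + 1)*(o^2 + 2*o - 8) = (o - 2)*(o + 1)*(o + 4)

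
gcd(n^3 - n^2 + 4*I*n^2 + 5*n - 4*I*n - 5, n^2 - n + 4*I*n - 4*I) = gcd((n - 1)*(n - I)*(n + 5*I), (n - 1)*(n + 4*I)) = n - 1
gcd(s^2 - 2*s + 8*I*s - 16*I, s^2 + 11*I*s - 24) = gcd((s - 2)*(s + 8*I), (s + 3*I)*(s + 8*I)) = s + 8*I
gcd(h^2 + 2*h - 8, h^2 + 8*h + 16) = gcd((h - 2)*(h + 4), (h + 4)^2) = h + 4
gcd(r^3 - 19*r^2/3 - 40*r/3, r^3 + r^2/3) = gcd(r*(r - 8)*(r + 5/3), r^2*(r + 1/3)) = r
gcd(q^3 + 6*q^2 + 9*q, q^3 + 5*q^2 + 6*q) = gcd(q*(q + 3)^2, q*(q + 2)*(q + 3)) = q^2 + 3*q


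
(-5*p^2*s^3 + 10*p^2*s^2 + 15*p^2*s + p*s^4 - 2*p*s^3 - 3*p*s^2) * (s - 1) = -5*p^2*s^4 + 15*p^2*s^3 + 5*p^2*s^2 - 15*p^2*s + p*s^5 - 3*p*s^4 - p*s^3 + 3*p*s^2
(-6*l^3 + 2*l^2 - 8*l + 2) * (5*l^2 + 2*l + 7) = -30*l^5 - 2*l^4 - 78*l^3 + 8*l^2 - 52*l + 14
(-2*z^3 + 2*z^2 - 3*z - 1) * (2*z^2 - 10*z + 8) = -4*z^5 + 24*z^4 - 42*z^3 + 44*z^2 - 14*z - 8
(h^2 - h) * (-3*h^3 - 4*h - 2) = -3*h^5 + 3*h^4 - 4*h^3 + 2*h^2 + 2*h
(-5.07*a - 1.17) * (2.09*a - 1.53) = -10.5963*a^2 + 5.3118*a + 1.7901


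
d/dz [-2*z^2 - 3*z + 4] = -4*z - 3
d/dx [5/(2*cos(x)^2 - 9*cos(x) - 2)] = 5*(4*cos(x) - 9)*sin(x)/(2*sin(x)^2 + 9*cos(x))^2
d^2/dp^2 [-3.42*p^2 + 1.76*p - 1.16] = -6.84000000000000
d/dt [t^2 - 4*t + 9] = 2*t - 4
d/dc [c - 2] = 1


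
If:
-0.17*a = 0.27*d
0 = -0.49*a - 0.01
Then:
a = -0.02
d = 0.01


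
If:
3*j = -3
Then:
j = -1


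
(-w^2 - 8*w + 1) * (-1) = w^2 + 8*w - 1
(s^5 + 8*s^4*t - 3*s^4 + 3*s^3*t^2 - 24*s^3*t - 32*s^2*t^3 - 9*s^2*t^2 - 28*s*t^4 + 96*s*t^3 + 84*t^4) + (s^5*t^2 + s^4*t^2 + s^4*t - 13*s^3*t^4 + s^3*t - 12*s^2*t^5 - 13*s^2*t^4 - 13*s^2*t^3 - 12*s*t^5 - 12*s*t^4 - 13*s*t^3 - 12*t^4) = s^5*t^2 + s^5 + s^4*t^2 + 9*s^4*t - 3*s^4 - 13*s^3*t^4 + 3*s^3*t^2 - 23*s^3*t - 12*s^2*t^5 - 13*s^2*t^4 - 45*s^2*t^3 - 9*s^2*t^2 - 12*s*t^5 - 40*s*t^4 + 83*s*t^3 + 72*t^4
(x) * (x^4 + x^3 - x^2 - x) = x^5 + x^4 - x^3 - x^2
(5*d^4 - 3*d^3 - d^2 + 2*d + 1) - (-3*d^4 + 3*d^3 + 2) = 8*d^4 - 6*d^3 - d^2 + 2*d - 1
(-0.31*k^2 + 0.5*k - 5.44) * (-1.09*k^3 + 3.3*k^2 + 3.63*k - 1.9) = 0.3379*k^5 - 1.568*k^4 + 6.4543*k^3 - 15.548*k^2 - 20.6972*k + 10.336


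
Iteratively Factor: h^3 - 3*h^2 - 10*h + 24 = (h + 3)*(h^2 - 6*h + 8) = (h - 2)*(h + 3)*(h - 4)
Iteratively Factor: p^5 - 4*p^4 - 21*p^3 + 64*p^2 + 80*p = (p - 4)*(p^4 - 21*p^2 - 20*p) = (p - 5)*(p - 4)*(p^3 + 5*p^2 + 4*p) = (p - 5)*(p - 4)*(p + 1)*(p^2 + 4*p) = (p - 5)*(p - 4)*(p + 1)*(p + 4)*(p)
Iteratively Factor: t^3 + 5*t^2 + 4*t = (t + 1)*(t^2 + 4*t) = t*(t + 1)*(t + 4)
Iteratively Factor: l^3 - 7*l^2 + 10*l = (l)*(l^2 - 7*l + 10) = l*(l - 2)*(l - 5)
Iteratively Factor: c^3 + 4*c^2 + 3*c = (c + 3)*(c^2 + c) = c*(c + 3)*(c + 1)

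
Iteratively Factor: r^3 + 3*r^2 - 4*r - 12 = (r + 3)*(r^2 - 4) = (r + 2)*(r + 3)*(r - 2)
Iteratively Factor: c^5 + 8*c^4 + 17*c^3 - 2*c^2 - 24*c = (c + 4)*(c^4 + 4*c^3 + c^2 - 6*c) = (c - 1)*(c + 4)*(c^3 + 5*c^2 + 6*c) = (c - 1)*(c + 3)*(c + 4)*(c^2 + 2*c) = c*(c - 1)*(c + 3)*(c + 4)*(c + 2)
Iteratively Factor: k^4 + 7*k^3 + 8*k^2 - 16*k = (k + 4)*(k^3 + 3*k^2 - 4*k) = k*(k + 4)*(k^2 + 3*k - 4) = k*(k + 4)^2*(k - 1)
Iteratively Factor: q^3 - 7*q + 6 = (q - 1)*(q^2 + q - 6) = (q - 1)*(q + 3)*(q - 2)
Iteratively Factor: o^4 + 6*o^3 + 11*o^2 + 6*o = (o + 1)*(o^3 + 5*o^2 + 6*o) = o*(o + 1)*(o^2 + 5*o + 6) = o*(o + 1)*(o + 3)*(o + 2)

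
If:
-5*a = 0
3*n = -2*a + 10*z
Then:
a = 0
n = 10*z/3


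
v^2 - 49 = (v - 7)*(v + 7)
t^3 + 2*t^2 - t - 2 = (t - 1)*(t + 1)*(t + 2)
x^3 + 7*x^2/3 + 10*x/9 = x*(x + 2/3)*(x + 5/3)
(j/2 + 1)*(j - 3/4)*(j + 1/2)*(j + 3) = j^4/2 + 19*j^3/8 + 35*j^2/16 - 27*j/16 - 9/8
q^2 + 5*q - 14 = (q - 2)*(q + 7)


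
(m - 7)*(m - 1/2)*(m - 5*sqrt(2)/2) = m^3 - 15*m^2/2 - 5*sqrt(2)*m^2/2 + 7*m/2 + 75*sqrt(2)*m/4 - 35*sqrt(2)/4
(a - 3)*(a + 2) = a^2 - a - 6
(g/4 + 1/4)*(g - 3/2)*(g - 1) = g^3/4 - 3*g^2/8 - g/4 + 3/8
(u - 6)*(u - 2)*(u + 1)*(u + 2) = u^4 - 5*u^3 - 10*u^2 + 20*u + 24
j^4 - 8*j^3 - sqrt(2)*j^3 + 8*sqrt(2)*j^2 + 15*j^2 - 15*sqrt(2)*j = j*(j - 5)*(j - 3)*(j - sqrt(2))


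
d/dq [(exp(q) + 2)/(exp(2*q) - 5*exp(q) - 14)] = -exp(q)/(exp(2*q) - 14*exp(q) + 49)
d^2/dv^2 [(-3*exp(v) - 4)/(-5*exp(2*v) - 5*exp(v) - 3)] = (75*exp(4*v) + 325*exp(3*v) + 30*exp(2*v) - 185*exp(v) - 33)*exp(v)/(125*exp(6*v) + 375*exp(5*v) + 600*exp(4*v) + 575*exp(3*v) + 360*exp(2*v) + 135*exp(v) + 27)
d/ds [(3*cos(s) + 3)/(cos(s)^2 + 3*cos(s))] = 3*(sin(s) + 3*sin(s)/cos(s)^2 + 2*tan(s))/(cos(s) + 3)^2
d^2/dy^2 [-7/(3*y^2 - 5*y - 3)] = 14*(-9*y^2 + 15*y + (6*y - 5)^2 + 9)/(-3*y^2 + 5*y + 3)^3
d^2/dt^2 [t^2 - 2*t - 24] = 2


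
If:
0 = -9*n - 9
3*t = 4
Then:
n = -1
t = 4/3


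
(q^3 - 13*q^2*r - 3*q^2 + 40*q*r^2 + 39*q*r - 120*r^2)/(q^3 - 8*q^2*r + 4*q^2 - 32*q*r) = (q^2 - 5*q*r - 3*q + 15*r)/(q*(q + 4))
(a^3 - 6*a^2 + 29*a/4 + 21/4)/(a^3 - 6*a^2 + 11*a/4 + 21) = (2*a^2 - 5*a - 3)/(2*a^2 - 5*a - 12)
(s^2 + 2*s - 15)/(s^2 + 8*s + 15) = (s - 3)/(s + 3)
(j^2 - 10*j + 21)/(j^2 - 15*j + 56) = (j - 3)/(j - 8)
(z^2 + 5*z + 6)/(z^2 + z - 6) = (z + 2)/(z - 2)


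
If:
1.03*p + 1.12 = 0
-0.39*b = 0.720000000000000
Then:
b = -1.85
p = -1.09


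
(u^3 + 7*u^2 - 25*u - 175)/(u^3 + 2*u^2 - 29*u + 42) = (u^2 - 25)/(u^2 - 5*u + 6)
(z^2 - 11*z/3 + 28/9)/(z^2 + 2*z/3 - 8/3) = (z - 7/3)/(z + 2)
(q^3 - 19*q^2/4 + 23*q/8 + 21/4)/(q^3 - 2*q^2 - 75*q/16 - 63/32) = 4*(q - 2)/(4*q + 3)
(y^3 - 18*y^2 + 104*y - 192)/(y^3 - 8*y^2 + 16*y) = (y^2 - 14*y + 48)/(y*(y - 4))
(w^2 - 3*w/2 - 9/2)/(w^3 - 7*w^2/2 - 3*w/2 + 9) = 1/(w - 2)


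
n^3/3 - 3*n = n*(n/3 + 1)*(n - 3)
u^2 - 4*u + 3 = (u - 3)*(u - 1)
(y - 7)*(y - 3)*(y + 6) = y^3 - 4*y^2 - 39*y + 126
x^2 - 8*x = x*(x - 8)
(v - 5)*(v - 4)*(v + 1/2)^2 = v^4 - 8*v^3 + 45*v^2/4 + 71*v/4 + 5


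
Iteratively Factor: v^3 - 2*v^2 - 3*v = (v)*(v^2 - 2*v - 3) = v*(v + 1)*(v - 3)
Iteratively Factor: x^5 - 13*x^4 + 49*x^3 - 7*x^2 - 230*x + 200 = (x - 4)*(x^4 - 9*x^3 + 13*x^2 + 45*x - 50) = (x - 5)*(x - 4)*(x^3 - 4*x^2 - 7*x + 10) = (x - 5)*(x - 4)*(x + 2)*(x^2 - 6*x + 5) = (x - 5)*(x - 4)*(x - 1)*(x + 2)*(x - 5)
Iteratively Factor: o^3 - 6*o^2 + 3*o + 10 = (o - 2)*(o^2 - 4*o - 5) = (o - 2)*(o + 1)*(o - 5)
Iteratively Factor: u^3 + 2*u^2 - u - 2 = (u + 1)*(u^2 + u - 2) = (u - 1)*(u + 1)*(u + 2)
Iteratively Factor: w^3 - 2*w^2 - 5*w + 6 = (w - 1)*(w^2 - w - 6) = (w - 1)*(w + 2)*(w - 3)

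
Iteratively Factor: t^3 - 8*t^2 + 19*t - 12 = (t - 4)*(t^2 - 4*t + 3) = (t - 4)*(t - 3)*(t - 1)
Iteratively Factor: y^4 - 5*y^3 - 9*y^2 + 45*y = (y - 3)*(y^3 - 2*y^2 - 15*y) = (y - 3)*(y + 3)*(y^2 - 5*y) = (y - 5)*(y - 3)*(y + 3)*(y)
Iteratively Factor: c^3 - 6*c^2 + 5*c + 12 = (c - 3)*(c^2 - 3*c - 4) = (c - 4)*(c - 3)*(c + 1)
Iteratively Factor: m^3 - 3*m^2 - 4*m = (m + 1)*(m^2 - 4*m) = m*(m + 1)*(m - 4)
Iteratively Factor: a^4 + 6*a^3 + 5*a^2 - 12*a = (a + 3)*(a^3 + 3*a^2 - 4*a) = (a - 1)*(a + 3)*(a^2 + 4*a) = (a - 1)*(a + 3)*(a + 4)*(a)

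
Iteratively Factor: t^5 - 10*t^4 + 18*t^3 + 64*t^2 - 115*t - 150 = (t + 2)*(t^4 - 12*t^3 + 42*t^2 - 20*t - 75) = (t + 1)*(t + 2)*(t^3 - 13*t^2 + 55*t - 75) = (t - 3)*(t + 1)*(t + 2)*(t^2 - 10*t + 25) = (t - 5)*(t - 3)*(t + 1)*(t + 2)*(t - 5)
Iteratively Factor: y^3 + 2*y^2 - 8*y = (y)*(y^2 + 2*y - 8) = y*(y - 2)*(y + 4)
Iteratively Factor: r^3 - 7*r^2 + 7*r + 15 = (r - 5)*(r^2 - 2*r - 3) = (r - 5)*(r + 1)*(r - 3)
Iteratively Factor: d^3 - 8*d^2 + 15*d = (d - 3)*(d^2 - 5*d) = (d - 5)*(d - 3)*(d)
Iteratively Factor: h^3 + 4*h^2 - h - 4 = (h - 1)*(h^2 + 5*h + 4) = (h - 1)*(h + 1)*(h + 4)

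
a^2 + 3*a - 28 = (a - 4)*(a + 7)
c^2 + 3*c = c*(c + 3)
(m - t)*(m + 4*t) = m^2 + 3*m*t - 4*t^2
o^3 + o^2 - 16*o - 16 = (o - 4)*(o + 1)*(o + 4)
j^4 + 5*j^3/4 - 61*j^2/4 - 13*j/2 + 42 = (j - 3)*(j - 7/4)*(j + 2)*(j + 4)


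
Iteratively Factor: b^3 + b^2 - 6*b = (b)*(b^2 + b - 6) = b*(b + 3)*(b - 2)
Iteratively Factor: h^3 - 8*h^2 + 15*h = (h - 3)*(h^2 - 5*h) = (h - 5)*(h - 3)*(h)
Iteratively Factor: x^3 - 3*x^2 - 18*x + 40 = (x + 4)*(x^2 - 7*x + 10) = (x - 5)*(x + 4)*(x - 2)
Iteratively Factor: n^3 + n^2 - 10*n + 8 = (n + 4)*(n^2 - 3*n + 2) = (n - 2)*(n + 4)*(n - 1)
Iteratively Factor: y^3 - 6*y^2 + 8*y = (y - 2)*(y^2 - 4*y) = y*(y - 2)*(y - 4)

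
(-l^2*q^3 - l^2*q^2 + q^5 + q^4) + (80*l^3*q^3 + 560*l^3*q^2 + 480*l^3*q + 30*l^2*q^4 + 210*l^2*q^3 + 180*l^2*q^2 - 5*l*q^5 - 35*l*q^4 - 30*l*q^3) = 80*l^3*q^3 + 560*l^3*q^2 + 480*l^3*q + 30*l^2*q^4 + 209*l^2*q^3 + 179*l^2*q^2 - 5*l*q^5 - 35*l*q^4 - 30*l*q^3 + q^5 + q^4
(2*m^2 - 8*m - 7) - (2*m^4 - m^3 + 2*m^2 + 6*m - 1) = -2*m^4 + m^3 - 14*m - 6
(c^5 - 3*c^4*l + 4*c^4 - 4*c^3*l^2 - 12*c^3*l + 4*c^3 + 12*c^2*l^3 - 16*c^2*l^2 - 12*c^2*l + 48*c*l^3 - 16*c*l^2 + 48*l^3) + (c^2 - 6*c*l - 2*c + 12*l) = c^5 - 3*c^4*l + 4*c^4 - 4*c^3*l^2 - 12*c^3*l + 4*c^3 + 12*c^2*l^3 - 16*c^2*l^2 - 12*c^2*l + c^2 + 48*c*l^3 - 16*c*l^2 - 6*c*l - 2*c + 48*l^3 + 12*l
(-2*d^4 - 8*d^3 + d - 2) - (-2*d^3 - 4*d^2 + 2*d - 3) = -2*d^4 - 6*d^3 + 4*d^2 - d + 1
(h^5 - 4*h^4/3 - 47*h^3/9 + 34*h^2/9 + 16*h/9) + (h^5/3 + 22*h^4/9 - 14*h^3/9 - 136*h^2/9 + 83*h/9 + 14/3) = 4*h^5/3 + 10*h^4/9 - 61*h^3/9 - 34*h^2/3 + 11*h + 14/3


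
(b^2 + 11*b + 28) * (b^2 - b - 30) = b^4 + 10*b^3 - 13*b^2 - 358*b - 840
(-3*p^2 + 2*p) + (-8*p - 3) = -3*p^2 - 6*p - 3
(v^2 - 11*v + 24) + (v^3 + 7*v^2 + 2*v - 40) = v^3 + 8*v^2 - 9*v - 16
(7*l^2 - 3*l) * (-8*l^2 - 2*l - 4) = -56*l^4 + 10*l^3 - 22*l^2 + 12*l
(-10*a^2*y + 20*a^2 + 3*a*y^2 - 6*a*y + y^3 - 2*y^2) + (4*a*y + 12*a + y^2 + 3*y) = -10*a^2*y + 20*a^2 + 3*a*y^2 - 2*a*y + 12*a + y^3 - y^2 + 3*y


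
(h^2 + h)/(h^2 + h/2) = 2*(h + 1)/(2*h + 1)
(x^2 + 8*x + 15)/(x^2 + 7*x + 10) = (x + 3)/(x + 2)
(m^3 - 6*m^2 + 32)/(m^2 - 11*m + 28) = (m^2 - 2*m - 8)/(m - 7)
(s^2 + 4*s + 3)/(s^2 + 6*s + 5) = (s + 3)/(s + 5)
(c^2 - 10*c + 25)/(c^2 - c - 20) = (c - 5)/(c + 4)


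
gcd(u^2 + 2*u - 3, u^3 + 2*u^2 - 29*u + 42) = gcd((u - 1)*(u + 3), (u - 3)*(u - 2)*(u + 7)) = 1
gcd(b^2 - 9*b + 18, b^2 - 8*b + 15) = b - 3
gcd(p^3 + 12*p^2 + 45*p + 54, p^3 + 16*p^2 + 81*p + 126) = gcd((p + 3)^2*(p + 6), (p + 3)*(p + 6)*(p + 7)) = p^2 + 9*p + 18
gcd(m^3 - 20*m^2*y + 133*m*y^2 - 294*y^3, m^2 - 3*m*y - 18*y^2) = -m + 6*y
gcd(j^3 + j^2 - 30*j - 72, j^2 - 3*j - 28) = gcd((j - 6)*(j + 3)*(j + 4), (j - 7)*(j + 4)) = j + 4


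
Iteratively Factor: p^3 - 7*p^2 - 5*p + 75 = (p - 5)*(p^2 - 2*p - 15) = (p - 5)^2*(p + 3)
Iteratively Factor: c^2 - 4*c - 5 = (c - 5)*(c + 1)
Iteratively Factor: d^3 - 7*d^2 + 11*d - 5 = (d - 1)*(d^2 - 6*d + 5) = (d - 1)^2*(d - 5)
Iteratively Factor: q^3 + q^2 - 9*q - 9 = (q + 1)*(q^2 - 9) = (q - 3)*(q + 1)*(q + 3)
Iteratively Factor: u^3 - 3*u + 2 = (u - 1)*(u^2 + u - 2) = (u - 1)^2*(u + 2)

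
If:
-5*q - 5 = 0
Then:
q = -1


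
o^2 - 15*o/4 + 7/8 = (o - 7/2)*(o - 1/4)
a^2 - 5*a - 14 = (a - 7)*(a + 2)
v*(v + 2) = v^2 + 2*v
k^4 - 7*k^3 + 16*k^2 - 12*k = k*(k - 3)*(k - 2)^2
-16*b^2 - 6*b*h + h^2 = (-8*b + h)*(2*b + h)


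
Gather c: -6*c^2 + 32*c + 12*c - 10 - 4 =-6*c^2 + 44*c - 14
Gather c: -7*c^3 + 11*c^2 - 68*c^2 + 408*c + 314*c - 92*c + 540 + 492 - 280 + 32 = -7*c^3 - 57*c^2 + 630*c + 784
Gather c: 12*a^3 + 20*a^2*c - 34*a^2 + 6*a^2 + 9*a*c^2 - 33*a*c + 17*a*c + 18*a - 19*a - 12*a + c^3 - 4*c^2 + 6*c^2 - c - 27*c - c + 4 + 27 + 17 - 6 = 12*a^3 - 28*a^2 - 13*a + c^3 + c^2*(9*a + 2) + c*(20*a^2 - 16*a - 29) + 42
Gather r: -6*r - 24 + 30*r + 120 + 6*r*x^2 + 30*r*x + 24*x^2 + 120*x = r*(6*x^2 + 30*x + 24) + 24*x^2 + 120*x + 96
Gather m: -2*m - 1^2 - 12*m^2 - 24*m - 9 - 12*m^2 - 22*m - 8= -24*m^2 - 48*m - 18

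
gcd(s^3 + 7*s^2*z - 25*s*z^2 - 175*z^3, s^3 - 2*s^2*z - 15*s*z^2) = -s + 5*z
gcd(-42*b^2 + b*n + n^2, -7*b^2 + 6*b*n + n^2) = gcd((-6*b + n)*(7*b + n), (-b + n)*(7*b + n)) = 7*b + n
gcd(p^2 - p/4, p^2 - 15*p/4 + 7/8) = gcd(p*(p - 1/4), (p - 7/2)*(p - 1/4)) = p - 1/4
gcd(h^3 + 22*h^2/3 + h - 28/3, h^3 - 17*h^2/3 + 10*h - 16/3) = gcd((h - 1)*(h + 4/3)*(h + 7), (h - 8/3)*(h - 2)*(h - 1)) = h - 1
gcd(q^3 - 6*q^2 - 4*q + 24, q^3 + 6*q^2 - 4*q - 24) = q^2 - 4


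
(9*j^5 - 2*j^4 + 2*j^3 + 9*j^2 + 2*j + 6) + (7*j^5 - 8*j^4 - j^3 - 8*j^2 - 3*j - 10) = 16*j^5 - 10*j^4 + j^3 + j^2 - j - 4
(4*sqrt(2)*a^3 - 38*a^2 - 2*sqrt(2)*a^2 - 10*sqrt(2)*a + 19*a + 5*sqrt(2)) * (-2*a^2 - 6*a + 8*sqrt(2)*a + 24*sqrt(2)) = -8*sqrt(2)*a^5 - 20*sqrt(2)*a^4 + 140*a^4 - 272*sqrt(2)*a^3 + 350*a^3 - 710*sqrt(2)*a^2 - 370*a^2 - 400*a + 426*sqrt(2)*a + 240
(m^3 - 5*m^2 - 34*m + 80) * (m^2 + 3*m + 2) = m^5 - 2*m^4 - 47*m^3 - 32*m^2 + 172*m + 160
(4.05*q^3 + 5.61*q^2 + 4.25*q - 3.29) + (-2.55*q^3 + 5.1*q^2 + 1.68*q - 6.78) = 1.5*q^3 + 10.71*q^2 + 5.93*q - 10.07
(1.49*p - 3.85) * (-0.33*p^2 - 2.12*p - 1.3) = -0.4917*p^3 - 1.8883*p^2 + 6.225*p + 5.005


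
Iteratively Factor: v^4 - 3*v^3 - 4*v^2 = (v)*(v^3 - 3*v^2 - 4*v) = v*(v - 4)*(v^2 + v) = v*(v - 4)*(v + 1)*(v)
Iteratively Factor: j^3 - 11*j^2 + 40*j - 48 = (j - 3)*(j^2 - 8*j + 16) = (j - 4)*(j - 3)*(j - 4)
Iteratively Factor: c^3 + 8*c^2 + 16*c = (c)*(c^2 + 8*c + 16) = c*(c + 4)*(c + 4)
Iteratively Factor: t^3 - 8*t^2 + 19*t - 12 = (t - 3)*(t^2 - 5*t + 4) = (t - 3)*(t - 1)*(t - 4)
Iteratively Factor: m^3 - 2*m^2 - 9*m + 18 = (m - 2)*(m^2 - 9) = (m - 3)*(m - 2)*(m + 3)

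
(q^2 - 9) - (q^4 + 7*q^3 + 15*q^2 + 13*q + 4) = -q^4 - 7*q^3 - 14*q^2 - 13*q - 13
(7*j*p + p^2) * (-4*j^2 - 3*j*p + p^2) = -28*j^3*p - 25*j^2*p^2 + 4*j*p^3 + p^4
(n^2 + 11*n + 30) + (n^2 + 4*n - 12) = 2*n^2 + 15*n + 18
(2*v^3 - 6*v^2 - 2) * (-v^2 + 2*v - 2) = -2*v^5 + 10*v^4 - 16*v^3 + 14*v^2 - 4*v + 4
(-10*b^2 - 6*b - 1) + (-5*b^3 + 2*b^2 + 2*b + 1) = -5*b^3 - 8*b^2 - 4*b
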